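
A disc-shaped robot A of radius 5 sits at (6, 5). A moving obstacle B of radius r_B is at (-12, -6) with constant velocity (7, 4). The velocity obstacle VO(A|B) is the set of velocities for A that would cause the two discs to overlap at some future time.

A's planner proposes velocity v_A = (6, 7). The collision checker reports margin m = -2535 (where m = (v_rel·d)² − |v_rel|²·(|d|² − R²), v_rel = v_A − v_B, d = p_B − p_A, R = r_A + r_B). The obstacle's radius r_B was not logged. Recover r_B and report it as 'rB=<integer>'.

m = -2535
d = (-18, -11);  v_rel = (-1, 3),  |v_rel|² = 10
v_rel×d = (-1)·(-11) − (3)·(-18) = 65
since m = R²·10 − 65²:  R² = (4225 + -2535) / 10 = 169
R = √169 = 13  ⇒  r_B = 13 − 5 = 8

rB=8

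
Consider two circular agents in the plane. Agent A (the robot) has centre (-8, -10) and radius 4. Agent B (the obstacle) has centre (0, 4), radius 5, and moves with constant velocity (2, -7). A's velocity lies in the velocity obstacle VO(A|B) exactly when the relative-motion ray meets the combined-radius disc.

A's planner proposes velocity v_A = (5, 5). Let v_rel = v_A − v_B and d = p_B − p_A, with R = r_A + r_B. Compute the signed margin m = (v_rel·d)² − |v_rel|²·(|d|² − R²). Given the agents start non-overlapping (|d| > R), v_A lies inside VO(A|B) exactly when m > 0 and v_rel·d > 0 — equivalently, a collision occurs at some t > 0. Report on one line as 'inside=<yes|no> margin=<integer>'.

d = (8, 14),  |d|² = 260;  R = 4+5 = 9,  c = 260−9² = 179
v_rel = (3, 12),  |v_rel|² = 153;  v_rel·d = (3)·(8) + (12)·(14) = 192
153·t² − 384·t + 179 = 0  ⇒  m = 192² − 153·179 = 9477
m = 9477 > 0,  v_rel·d = 192 > 0  ⇒  inside

inside=yes margin=9477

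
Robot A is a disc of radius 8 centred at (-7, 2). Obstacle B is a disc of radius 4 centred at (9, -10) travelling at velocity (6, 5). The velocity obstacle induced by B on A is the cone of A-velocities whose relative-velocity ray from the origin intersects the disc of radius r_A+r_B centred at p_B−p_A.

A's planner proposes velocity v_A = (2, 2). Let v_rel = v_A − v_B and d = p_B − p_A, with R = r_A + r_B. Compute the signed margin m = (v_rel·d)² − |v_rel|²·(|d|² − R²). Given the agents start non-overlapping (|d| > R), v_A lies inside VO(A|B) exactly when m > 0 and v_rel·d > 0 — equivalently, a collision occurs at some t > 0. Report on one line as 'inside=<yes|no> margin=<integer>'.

d = (16, -12),  |d|² = 400;  R = 8+4 = 12,  c = 400−12² = 256
v_rel = (-4, -3),  |v_rel|² = 25;  v_rel·d = (-4)·(16) + (-3)·(-12) = -28
25·t² + 56·t + 256 = 0  ⇒  m = (-28)² − 25·256 = -5616
m = -5616 < 0,  v_rel·d = -28 < 0  ⇒  outside

inside=no margin=-5616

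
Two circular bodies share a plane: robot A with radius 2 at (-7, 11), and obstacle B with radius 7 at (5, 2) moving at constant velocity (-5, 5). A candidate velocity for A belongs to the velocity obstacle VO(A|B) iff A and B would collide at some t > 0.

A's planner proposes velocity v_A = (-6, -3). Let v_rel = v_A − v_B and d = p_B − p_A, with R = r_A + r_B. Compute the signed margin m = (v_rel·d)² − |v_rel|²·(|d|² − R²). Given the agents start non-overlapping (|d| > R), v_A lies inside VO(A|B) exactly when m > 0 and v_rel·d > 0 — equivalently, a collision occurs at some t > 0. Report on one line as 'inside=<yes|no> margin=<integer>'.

d = (12, -9),  |d|² = 225;  R = 2+7 = 9,  c = 225−9² = 144
v_rel = (-1, -8),  |v_rel|² = 65;  v_rel·d = (-1)·(12) + (-8)·(-9) = 60
65·t² − 120·t + 144 = 0  ⇒  m = 60² − 65·144 = -5760
m = -5760 < 0,  v_rel·d = 60 > 0  ⇒  outside

inside=no margin=-5760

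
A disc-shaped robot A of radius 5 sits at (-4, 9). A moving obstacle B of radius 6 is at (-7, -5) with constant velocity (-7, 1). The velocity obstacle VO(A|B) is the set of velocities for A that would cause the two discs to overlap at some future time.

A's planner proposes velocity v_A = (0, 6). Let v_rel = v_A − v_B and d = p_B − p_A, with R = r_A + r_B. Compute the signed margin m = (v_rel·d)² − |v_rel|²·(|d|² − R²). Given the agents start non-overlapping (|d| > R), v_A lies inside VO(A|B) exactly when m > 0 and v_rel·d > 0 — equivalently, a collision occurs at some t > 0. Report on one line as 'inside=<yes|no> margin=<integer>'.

d = (-3, -14),  |d|² = 205;  R = 5+6 = 11,  c = 205−11² = 84
v_rel = (7, 5),  |v_rel|² = 74;  v_rel·d = (7)·(-3) + (5)·(-14) = -91
74·t² + 182·t + 84 = 0  ⇒  m = (-91)² − 74·84 = 2065
m = 2065 > 0,  v_rel·d = -91 < 0  ⇒  outside

inside=no margin=2065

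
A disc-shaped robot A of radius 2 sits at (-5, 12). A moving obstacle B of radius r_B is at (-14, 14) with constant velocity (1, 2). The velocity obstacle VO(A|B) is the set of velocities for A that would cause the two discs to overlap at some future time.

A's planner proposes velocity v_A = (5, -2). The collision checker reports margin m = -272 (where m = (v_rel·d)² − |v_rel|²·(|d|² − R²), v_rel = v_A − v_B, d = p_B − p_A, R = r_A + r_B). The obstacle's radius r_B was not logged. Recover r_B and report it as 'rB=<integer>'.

m = -272
d = (-9, 2);  v_rel = (4, -4),  |v_rel|² = 32
v_rel×d = (4)·(2) − (-4)·(-9) = -28
since m = R²·32 − (-28)²:  R² = (784 + -272) / 32 = 16
R = √16 = 4  ⇒  r_B = 4 − 2 = 2

rB=2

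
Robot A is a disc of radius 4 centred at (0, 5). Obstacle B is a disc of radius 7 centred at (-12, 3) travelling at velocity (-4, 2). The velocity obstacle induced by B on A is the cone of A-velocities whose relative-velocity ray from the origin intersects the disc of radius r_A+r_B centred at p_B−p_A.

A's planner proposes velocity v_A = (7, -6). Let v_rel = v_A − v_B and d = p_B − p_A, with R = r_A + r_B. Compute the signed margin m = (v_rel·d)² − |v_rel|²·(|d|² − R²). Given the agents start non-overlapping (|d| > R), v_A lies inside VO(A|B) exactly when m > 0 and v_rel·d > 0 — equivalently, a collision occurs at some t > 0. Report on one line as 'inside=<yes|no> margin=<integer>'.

d = (-12, -2),  |d|² = 148;  R = 4+7 = 11,  c = 148−11² = 27
v_rel = (11, -8),  |v_rel|² = 185;  v_rel·d = (11)·(-12) + (-8)·(-2) = -116
185·t² + 232·t + 27 = 0  ⇒  m = (-116)² − 185·27 = 8461
m = 8461 > 0,  v_rel·d = -116 < 0  ⇒  outside

inside=no margin=8461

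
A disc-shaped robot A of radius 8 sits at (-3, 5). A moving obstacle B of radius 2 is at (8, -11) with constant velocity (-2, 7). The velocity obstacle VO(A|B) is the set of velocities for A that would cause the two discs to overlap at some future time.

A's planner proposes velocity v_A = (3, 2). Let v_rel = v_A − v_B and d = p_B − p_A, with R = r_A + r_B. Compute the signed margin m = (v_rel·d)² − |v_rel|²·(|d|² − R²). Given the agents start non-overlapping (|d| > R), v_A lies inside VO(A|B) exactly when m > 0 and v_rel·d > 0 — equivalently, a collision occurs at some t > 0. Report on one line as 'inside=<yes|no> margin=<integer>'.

d = (11, -16),  |d|² = 377;  R = 8+2 = 10,  c = 377−10² = 277
v_rel = (5, -5),  |v_rel|² = 50;  v_rel·d = (5)·(11) + (-5)·(-16) = 135
50·t² − 270·t + 277 = 0  ⇒  m = 135² − 50·277 = 4375
m = 4375 > 0,  v_rel·d = 135 > 0  ⇒  inside

inside=yes margin=4375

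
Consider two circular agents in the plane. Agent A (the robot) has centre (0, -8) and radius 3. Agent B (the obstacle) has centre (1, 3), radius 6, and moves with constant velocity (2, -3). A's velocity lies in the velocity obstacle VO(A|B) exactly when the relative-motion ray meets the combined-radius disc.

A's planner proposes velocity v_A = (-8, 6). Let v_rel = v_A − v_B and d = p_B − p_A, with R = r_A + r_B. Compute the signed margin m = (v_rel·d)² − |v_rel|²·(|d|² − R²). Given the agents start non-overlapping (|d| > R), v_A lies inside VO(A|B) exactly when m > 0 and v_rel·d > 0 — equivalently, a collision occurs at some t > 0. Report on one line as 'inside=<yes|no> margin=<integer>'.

d = (1, 11),  |d|² = 122;  R = 3+6 = 9,  c = 122−9² = 41
v_rel = (-10, 9),  |v_rel|² = 181;  v_rel·d = (-10)·(1) + (9)·(11) = 89
181·t² − 178·t + 41 = 0  ⇒  m = 89² − 181·41 = 500
m = 500 > 0,  v_rel·d = 89 > 0  ⇒  inside

inside=yes margin=500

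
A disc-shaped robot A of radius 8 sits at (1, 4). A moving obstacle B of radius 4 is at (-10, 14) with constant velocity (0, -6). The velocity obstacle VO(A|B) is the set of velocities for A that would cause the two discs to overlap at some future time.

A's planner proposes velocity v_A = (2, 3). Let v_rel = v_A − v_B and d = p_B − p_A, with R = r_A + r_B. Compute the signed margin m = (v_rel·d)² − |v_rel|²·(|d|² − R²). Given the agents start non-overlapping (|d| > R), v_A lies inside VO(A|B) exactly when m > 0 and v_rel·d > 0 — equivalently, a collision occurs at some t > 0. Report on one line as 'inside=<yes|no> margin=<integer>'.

d = (-11, 10),  |d|² = 221;  R = 8+4 = 12,  c = 221−12² = 77
v_rel = (2, 9),  |v_rel|² = 85;  v_rel·d = (2)·(-11) + (9)·(10) = 68
85·t² − 136·t + 77 = 0  ⇒  m = 68² − 85·77 = -1921
m = -1921 < 0,  v_rel·d = 68 > 0  ⇒  outside

inside=no margin=-1921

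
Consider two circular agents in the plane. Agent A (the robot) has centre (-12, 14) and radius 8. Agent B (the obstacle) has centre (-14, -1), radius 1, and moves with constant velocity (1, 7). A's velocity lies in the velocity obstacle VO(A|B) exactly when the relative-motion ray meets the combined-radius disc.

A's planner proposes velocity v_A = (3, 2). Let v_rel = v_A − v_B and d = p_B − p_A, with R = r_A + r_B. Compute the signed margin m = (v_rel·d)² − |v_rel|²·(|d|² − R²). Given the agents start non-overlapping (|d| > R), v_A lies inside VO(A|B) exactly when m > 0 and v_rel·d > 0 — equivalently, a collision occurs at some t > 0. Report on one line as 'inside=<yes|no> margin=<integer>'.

d = (-2, -15),  |d|² = 229;  R = 8+1 = 9,  c = 229−9² = 148
v_rel = (2, -5),  |v_rel|² = 29;  v_rel·d = (2)·(-2) + (-5)·(-15) = 71
29·t² − 142·t + 148 = 0  ⇒  m = 71² − 29·148 = 749
m = 749 > 0,  v_rel·d = 71 > 0  ⇒  inside

inside=yes margin=749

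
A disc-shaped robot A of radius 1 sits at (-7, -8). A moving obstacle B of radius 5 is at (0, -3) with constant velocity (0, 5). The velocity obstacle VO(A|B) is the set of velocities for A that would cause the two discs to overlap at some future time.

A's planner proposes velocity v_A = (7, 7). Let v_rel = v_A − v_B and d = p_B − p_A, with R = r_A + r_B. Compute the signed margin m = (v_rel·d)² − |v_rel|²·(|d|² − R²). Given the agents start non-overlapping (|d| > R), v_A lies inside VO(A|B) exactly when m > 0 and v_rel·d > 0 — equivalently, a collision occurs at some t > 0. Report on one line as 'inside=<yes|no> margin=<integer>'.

d = (7, 5),  |d|² = 74;  R = 1+5 = 6,  c = 74−6² = 38
v_rel = (7, 2),  |v_rel|² = 53;  v_rel·d = (7)·(7) + (2)·(5) = 59
53·t² − 118·t + 38 = 0  ⇒  m = 59² − 53·38 = 1467
m = 1467 > 0,  v_rel·d = 59 > 0  ⇒  inside

inside=yes margin=1467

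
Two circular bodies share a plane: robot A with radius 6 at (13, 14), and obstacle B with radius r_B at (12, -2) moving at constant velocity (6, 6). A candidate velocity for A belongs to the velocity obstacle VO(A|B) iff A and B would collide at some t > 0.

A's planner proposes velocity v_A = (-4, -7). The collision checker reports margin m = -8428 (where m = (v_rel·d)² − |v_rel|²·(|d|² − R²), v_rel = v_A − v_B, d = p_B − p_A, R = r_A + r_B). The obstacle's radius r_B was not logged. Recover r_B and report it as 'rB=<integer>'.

m = -8428
d = (-1, -16);  v_rel = (-10, -13),  |v_rel|² = 269
v_rel×d = (-10)·(-16) − (-13)·(-1) = 147
since m = R²·269 − 147²:  R² = (21609 + -8428) / 269 = 49
R = √49 = 7  ⇒  r_B = 7 − 6 = 1

rB=1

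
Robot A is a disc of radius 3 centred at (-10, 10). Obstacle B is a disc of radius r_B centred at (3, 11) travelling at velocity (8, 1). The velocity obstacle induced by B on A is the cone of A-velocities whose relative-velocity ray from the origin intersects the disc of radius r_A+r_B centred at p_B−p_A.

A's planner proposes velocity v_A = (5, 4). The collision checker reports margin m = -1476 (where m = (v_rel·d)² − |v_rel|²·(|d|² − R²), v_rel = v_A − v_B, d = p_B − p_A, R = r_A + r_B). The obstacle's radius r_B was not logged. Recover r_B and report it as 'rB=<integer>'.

m = -1476
d = (13, 1);  v_rel = (-3, 3),  |v_rel|² = 18
v_rel×d = (-3)·(1) − (3)·(13) = -42
since m = R²·18 − (-42)²:  R² = (1764 + -1476) / 18 = 16
R = √16 = 4  ⇒  r_B = 4 − 3 = 1

rB=1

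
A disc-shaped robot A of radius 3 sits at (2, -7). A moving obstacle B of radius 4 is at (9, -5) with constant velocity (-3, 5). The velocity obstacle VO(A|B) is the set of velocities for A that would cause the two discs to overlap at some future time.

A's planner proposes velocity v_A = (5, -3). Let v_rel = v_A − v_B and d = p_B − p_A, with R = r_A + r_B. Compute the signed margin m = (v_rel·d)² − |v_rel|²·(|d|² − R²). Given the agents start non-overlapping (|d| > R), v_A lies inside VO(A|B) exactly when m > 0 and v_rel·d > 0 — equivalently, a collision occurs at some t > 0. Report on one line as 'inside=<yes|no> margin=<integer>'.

d = (7, 2),  |d|² = 53;  R = 3+4 = 7,  c = 53−7² = 4
v_rel = (8, -8),  |v_rel|² = 128;  v_rel·d = (8)·(7) + (-8)·(2) = 40
128·t² − 80·t + 4 = 0  ⇒  m = 40² − 128·4 = 1088
m = 1088 > 0,  v_rel·d = 40 > 0  ⇒  inside

inside=yes margin=1088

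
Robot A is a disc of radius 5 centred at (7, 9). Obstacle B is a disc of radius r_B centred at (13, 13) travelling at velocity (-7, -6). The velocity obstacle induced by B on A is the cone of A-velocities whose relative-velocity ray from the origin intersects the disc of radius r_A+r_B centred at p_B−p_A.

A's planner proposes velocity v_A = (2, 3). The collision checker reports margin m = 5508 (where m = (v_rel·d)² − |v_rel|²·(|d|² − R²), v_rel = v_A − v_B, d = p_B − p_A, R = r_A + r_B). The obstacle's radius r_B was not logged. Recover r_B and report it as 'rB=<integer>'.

m = 5508
d = (6, 4);  v_rel = (9, 9),  |v_rel|² = 162
v_rel×d = (9)·(4) − (9)·(6) = -18
since m = R²·162 − (-18)²:  R² = (324 + 5508) / 162 = 36
R = √36 = 6  ⇒  r_B = 6 − 5 = 1

rB=1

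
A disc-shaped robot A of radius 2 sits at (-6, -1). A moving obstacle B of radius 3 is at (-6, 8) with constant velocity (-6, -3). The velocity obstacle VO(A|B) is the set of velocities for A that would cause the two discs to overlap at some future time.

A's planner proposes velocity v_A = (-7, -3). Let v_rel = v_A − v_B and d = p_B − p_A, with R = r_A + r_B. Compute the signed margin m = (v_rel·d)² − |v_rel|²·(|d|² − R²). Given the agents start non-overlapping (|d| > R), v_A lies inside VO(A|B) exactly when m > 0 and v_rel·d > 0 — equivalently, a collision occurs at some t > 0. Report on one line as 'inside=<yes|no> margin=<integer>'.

d = (0, 9),  |d|² = 81;  R = 2+3 = 5,  c = 81−5² = 56
v_rel = (-1, 0),  |v_rel|² = 1;  v_rel·d = (-1)·(0) + (0)·(9) = 0
1·t² − 0·t + 56 = 0  ⇒  m = 0² − 1·56 = -56
m = -56 < 0,  v_rel·d = 0 = 0  ⇒  outside

inside=no margin=-56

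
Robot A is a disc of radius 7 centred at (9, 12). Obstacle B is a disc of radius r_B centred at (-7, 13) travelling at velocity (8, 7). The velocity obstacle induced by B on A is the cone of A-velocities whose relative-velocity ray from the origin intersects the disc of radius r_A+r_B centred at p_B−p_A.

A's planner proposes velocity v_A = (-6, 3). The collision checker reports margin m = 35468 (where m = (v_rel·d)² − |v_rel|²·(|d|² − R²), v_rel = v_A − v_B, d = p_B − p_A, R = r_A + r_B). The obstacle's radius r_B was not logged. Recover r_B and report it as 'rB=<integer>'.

m = 35468
d = (-16, 1);  v_rel = (-14, -4),  |v_rel|² = 212
v_rel×d = (-14)·(1) − (-4)·(-16) = -78
since m = R²·212 − (-78)²:  R² = (6084 + 35468) / 212 = 196
R = √196 = 14  ⇒  r_B = 14 − 7 = 7

rB=7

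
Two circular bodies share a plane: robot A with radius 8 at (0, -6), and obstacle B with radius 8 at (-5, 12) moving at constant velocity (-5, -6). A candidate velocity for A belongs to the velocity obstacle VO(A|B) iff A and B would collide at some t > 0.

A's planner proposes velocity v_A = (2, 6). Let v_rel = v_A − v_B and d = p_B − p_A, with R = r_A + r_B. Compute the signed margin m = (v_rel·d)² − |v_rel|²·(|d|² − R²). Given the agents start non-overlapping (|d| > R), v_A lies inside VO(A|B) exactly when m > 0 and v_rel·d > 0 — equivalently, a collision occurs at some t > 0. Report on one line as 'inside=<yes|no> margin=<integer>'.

d = (-5, 18),  |d|² = 349;  R = 8+8 = 16,  c = 349−16² = 93
v_rel = (7, 12),  |v_rel|² = 193;  v_rel·d = (7)·(-5) + (12)·(18) = 181
193·t² − 362·t + 93 = 0  ⇒  m = 181² − 193·93 = 14812
m = 14812 > 0,  v_rel·d = 181 > 0  ⇒  inside

inside=yes margin=14812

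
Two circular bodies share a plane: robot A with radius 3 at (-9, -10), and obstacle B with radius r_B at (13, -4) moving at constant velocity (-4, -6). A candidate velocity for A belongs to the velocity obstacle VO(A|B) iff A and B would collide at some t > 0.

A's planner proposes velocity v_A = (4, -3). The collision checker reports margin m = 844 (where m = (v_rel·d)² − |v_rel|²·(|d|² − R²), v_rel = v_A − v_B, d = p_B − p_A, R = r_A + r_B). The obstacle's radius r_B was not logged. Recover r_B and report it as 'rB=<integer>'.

m = 844
d = (22, 6);  v_rel = (8, 3),  |v_rel|² = 73
v_rel×d = (8)·(6) − (3)·(22) = -18
since m = R²·73 − (-18)²:  R² = (324 + 844) / 73 = 16
R = √16 = 4  ⇒  r_B = 4 − 3 = 1

rB=1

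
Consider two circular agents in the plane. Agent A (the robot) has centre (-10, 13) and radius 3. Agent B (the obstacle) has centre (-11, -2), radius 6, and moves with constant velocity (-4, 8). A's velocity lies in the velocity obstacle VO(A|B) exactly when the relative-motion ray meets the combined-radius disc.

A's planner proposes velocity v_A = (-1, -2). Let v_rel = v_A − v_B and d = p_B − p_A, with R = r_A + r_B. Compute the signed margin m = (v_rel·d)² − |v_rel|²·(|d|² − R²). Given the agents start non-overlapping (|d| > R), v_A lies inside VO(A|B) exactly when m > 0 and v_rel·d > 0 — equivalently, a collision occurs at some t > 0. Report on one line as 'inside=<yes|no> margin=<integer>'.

d = (-1, -15),  |d|² = 226;  R = 3+6 = 9,  c = 226−9² = 145
v_rel = (3, -10),  |v_rel|² = 109;  v_rel·d = (3)·(-1) + (-10)·(-15) = 147
109·t² − 294·t + 145 = 0  ⇒  m = 147² − 109·145 = 5804
m = 5804 > 0,  v_rel·d = 147 > 0  ⇒  inside

inside=yes margin=5804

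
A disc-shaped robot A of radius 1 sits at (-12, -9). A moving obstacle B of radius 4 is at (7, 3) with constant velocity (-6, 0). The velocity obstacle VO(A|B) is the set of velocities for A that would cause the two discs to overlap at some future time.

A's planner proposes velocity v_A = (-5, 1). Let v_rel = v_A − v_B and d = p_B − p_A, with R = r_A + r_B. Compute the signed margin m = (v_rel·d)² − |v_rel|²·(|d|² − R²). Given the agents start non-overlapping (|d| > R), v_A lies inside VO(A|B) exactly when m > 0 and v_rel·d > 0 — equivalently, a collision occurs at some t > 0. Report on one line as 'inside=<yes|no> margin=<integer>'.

d = (19, 12),  |d|² = 505;  R = 1+4 = 5,  c = 505−5² = 480
v_rel = (1, 1),  |v_rel|² = 2;  v_rel·d = (1)·(19) + (1)·(12) = 31
2·t² − 62·t + 480 = 0  ⇒  m = 31² − 2·480 = 1
m = 1 > 0,  v_rel·d = 31 > 0  ⇒  inside

inside=yes margin=1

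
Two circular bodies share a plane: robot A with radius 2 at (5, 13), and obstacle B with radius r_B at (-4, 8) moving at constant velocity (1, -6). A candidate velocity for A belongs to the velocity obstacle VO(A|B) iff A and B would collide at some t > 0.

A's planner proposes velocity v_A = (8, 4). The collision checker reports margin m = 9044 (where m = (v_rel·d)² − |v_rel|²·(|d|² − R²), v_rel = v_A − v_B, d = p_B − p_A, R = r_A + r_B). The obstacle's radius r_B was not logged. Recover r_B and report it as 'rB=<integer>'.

m = 9044
d = (-9, -5);  v_rel = (7, 10),  |v_rel|² = 149
v_rel×d = (7)·(-5) − (10)·(-9) = 55
since m = R²·149 − 55²:  R² = (3025 + 9044) / 149 = 81
R = √81 = 9  ⇒  r_B = 9 − 2 = 7

rB=7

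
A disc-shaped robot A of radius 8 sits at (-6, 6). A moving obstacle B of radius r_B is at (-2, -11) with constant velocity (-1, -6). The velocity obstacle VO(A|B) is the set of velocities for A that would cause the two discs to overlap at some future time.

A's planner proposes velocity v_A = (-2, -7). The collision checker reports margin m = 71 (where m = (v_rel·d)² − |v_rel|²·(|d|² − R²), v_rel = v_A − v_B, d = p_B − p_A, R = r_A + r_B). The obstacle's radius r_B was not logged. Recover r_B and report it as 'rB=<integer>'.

m = 71
d = (4, -17);  v_rel = (-1, -1),  |v_rel|² = 2
v_rel×d = (-1)·(-17) − (-1)·(4) = 21
since m = R²·2 − 21²:  R² = (441 + 71) / 2 = 256
R = √256 = 16  ⇒  r_B = 16 − 8 = 8

rB=8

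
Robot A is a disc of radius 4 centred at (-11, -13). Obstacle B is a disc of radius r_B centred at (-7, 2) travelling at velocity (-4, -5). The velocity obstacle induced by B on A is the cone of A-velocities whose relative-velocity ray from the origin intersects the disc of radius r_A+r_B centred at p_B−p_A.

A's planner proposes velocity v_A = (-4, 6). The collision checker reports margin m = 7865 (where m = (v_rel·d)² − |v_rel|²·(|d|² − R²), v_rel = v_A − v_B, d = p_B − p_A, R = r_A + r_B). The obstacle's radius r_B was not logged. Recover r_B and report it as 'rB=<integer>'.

m = 7865
d = (4, 15);  v_rel = (0, 11),  |v_rel|² = 121
v_rel×d = (0)·(15) − (11)·(4) = -44
since m = R²·121 − (-44)²:  R² = (1936 + 7865) / 121 = 81
R = √81 = 9  ⇒  r_B = 9 − 4 = 5

rB=5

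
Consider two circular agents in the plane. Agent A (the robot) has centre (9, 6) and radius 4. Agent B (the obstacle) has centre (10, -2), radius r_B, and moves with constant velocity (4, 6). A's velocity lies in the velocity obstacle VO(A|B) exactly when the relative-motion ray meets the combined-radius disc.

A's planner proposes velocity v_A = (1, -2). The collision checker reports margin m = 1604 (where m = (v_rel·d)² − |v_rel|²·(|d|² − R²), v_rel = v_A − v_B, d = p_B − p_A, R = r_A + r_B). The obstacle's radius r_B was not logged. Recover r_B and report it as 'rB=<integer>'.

m = 1604
d = (1, -8);  v_rel = (-3, -8),  |v_rel|² = 73
v_rel×d = (-3)·(-8) − (-8)·(1) = 32
since m = R²·73 − 32²:  R² = (1024 + 1604) / 73 = 36
R = √36 = 6  ⇒  r_B = 6 − 4 = 2

rB=2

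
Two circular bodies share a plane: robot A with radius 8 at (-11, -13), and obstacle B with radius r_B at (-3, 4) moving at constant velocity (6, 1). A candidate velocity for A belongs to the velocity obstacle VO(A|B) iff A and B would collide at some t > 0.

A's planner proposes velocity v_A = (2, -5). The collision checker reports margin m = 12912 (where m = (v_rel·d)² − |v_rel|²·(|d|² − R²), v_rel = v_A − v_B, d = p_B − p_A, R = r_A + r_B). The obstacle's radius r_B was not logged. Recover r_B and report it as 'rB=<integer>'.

m = 12912
d = (8, 17);  v_rel = (-4, -6),  |v_rel|² = 52
v_rel×d = (-4)·(17) − (-6)·(8) = -20
since m = R²·52 − (-20)²:  R² = (400 + 12912) / 52 = 256
R = √256 = 16  ⇒  r_B = 16 − 8 = 8

rB=8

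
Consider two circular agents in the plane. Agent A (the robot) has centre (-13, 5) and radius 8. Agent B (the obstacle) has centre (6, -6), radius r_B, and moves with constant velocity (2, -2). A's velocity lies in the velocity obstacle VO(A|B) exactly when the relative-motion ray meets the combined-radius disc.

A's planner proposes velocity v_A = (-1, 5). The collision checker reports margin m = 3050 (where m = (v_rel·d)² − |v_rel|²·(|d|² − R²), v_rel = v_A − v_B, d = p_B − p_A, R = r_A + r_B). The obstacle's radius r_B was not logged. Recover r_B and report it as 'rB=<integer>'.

m = 3050
d = (19, -11);  v_rel = (-3, 7),  |v_rel|² = 58
v_rel×d = (-3)·(-11) − (7)·(19) = -100
since m = R²·58 − (-100)²:  R² = (10000 + 3050) / 58 = 225
R = √225 = 15  ⇒  r_B = 15 − 8 = 7

rB=7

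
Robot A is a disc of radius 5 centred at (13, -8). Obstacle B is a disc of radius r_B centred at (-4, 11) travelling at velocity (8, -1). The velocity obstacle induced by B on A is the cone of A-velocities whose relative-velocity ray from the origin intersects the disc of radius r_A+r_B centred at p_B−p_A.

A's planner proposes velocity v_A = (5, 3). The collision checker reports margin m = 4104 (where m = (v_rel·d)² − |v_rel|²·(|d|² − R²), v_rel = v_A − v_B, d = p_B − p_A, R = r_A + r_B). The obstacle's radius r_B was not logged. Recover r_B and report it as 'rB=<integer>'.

m = 4104
d = (-17, 19);  v_rel = (-3, 4),  |v_rel|² = 25
v_rel×d = (-3)·(19) − (4)·(-17) = 11
since m = R²·25 − 11²:  R² = (121 + 4104) / 25 = 169
R = √169 = 13  ⇒  r_B = 13 − 5 = 8

rB=8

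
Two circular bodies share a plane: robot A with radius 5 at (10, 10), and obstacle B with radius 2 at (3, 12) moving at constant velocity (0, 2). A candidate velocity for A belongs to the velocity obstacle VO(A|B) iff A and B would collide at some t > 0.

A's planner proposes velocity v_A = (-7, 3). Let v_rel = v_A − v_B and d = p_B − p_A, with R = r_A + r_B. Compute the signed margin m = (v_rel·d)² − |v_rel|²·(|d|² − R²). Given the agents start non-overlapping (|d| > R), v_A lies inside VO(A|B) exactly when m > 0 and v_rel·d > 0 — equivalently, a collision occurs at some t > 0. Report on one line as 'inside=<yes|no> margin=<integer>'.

d = (-7, 2),  |d|² = 53;  R = 5+2 = 7,  c = 53−7² = 4
v_rel = (-7, 1),  |v_rel|² = 50;  v_rel·d = (-7)·(-7) + (1)·(2) = 51
50·t² − 102·t + 4 = 0  ⇒  m = 51² − 50·4 = 2401
m = 2401 > 0,  v_rel·d = 51 > 0  ⇒  inside

inside=yes margin=2401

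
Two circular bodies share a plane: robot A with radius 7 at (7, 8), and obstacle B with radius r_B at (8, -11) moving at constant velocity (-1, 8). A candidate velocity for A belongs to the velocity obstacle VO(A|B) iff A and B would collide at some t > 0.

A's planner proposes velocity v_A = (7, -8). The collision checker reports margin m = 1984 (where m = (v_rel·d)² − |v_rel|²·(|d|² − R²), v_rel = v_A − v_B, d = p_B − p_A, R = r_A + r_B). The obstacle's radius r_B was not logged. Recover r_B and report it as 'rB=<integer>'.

m = 1984
d = (1, -19);  v_rel = (8, -16),  |v_rel|² = 320
v_rel×d = (8)·(-19) − (-16)·(1) = -136
since m = R²·320 − (-136)²:  R² = (18496 + 1984) / 320 = 64
R = √64 = 8  ⇒  r_B = 8 − 7 = 1

rB=1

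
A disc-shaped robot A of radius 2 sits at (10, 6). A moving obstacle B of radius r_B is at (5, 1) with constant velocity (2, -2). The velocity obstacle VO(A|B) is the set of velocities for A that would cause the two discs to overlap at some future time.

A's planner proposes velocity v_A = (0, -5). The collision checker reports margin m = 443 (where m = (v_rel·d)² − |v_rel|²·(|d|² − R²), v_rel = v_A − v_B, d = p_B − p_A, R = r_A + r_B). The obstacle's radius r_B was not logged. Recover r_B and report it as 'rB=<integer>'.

m = 443
d = (-5, -5);  v_rel = (-2, -3),  |v_rel|² = 13
v_rel×d = (-2)·(-5) − (-3)·(-5) = -5
since m = R²·13 − (-5)²:  R² = (25 + 443) / 13 = 36
R = √36 = 6  ⇒  r_B = 6 − 2 = 4

rB=4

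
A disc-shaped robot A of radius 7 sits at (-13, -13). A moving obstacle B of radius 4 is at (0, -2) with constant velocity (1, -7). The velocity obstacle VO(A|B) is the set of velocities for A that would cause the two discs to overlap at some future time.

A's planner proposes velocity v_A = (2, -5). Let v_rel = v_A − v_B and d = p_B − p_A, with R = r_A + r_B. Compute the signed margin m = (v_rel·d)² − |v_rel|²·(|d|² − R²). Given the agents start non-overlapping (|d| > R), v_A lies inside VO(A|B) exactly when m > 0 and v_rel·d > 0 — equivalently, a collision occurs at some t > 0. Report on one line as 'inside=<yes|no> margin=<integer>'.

d = (13, 11),  |d|² = 290;  R = 7+4 = 11,  c = 290−11² = 169
v_rel = (1, 2),  |v_rel|² = 5;  v_rel·d = (1)·(13) + (2)·(11) = 35
5·t² − 70·t + 169 = 0  ⇒  m = 35² − 5·169 = 380
m = 380 > 0,  v_rel·d = 35 > 0  ⇒  inside

inside=yes margin=380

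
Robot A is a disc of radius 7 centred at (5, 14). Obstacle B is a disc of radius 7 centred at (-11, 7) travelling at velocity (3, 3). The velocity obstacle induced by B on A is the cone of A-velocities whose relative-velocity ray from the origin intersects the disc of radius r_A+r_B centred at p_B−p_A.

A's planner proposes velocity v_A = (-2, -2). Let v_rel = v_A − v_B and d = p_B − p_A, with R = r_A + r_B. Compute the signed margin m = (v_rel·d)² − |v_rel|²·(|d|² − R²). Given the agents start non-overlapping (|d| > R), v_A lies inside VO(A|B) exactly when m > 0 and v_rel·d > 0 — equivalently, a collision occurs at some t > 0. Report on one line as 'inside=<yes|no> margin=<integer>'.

d = (-16, -7),  |d|² = 305;  R = 7+7 = 14,  c = 305−14² = 109
v_rel = (-5, -5),  |v_rel|² = 50;  v_rel·d = (-5)·(-16) + (-5)·(-7) = 115
50·t² − 230·t + 109 = 0  ⇒  m = 115² − 50·109 = 7775
m = 7775 > 0,  v_rel·d = 115 > 0  ⇒  inside

inside=yes margin=7775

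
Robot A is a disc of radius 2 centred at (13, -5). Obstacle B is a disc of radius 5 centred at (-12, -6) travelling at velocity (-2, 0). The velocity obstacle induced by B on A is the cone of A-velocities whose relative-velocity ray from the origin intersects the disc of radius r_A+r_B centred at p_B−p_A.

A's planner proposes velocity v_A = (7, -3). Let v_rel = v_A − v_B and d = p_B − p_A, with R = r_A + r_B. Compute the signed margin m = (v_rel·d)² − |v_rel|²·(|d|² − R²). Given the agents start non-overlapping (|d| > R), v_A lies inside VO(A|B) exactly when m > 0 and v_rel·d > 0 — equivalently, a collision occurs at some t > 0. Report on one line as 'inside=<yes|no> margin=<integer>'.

d = (-25, -1),  |d|² = 626;  R = 2+5 = 7,  c = 626−7² = 577
v_rel = (9, -3),  |v_rel|² = 90;  v_rel·d = (9)·(-25) + (-3)·(-1) = -222
90·t² + 444·t + 577 = 0  ⇒  m = (-222)² − 90·577 = -2646
m = -2646 < 0,  v_rel·d = -222 < 0  ⇒  outside

inside=no margin=-2646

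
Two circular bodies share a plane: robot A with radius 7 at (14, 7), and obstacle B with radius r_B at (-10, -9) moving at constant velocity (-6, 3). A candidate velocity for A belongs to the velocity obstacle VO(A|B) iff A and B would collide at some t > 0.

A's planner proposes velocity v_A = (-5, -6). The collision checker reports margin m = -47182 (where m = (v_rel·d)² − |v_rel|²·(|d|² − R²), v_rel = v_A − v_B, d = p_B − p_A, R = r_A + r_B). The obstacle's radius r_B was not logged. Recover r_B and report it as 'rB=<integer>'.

m = -47182
d = (-24, -16);  v_rel = (1, -9),  |v_rel|² = 82
v_rel×d = (1)·(-16) − (-9)·(-24) = -232
since m = R²·82 − (-232)²:  R² = (53824 + -47182) / 82 = 81
R = √81 = 9  ⇒  r_B = 9 − 7 = 2

rB=2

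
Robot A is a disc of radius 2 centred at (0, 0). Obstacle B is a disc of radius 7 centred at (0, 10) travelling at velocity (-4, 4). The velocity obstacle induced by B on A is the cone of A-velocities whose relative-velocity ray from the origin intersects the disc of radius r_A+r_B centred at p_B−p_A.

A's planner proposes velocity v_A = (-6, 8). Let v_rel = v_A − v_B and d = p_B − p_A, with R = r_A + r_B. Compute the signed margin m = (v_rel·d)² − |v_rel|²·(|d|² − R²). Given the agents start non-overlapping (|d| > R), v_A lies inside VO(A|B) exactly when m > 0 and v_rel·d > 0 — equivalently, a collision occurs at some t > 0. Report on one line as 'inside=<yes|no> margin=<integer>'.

d = (0, 10),  |d|² = 100;  R = 2+7 = 9,  c = 100−9² = 19
v_rel = (-2, 4),  |v_rel|² = 20;  v_rel·d = (-2)·(0) + (4)·(10) = 40
20·t² − 80·t + 19 = 0  ⇒  m = 40² − 20·19 = 1220
m = 1220 > 0,  v_rel·d = 40 > 0  ⇒  inside

inside=yes margin=1220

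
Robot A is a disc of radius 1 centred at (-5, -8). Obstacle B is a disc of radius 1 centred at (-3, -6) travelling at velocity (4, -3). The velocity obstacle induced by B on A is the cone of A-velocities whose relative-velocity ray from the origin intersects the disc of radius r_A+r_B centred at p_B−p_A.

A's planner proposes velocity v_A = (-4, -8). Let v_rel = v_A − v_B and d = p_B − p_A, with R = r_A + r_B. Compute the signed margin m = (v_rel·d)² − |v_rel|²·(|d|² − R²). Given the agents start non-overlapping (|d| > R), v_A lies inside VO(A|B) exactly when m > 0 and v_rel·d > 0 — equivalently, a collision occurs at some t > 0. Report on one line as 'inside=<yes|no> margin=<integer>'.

d = (2, 2),  |d|² = 8;  R = 1+1 = 2,  c = 8−2² = 4
v_rel = (-8, -5),  |v_rel|² = 89;  v_rel·d = (-8)·(2) + (-5)·(2) = -26
89·t² + 52·t + 4 = 0  ⇒  m = (-26)² − 89·4 = 320
m = 320 > 0,  v_rel·d = -26 < 0  ⇒  outside

inside=no margin=320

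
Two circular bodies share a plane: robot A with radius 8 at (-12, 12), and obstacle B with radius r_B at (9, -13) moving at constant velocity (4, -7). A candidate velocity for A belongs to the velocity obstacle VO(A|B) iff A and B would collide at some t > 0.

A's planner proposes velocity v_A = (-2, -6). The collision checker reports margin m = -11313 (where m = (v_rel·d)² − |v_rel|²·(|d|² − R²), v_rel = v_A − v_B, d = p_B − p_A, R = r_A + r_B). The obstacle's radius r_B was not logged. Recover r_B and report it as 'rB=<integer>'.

m = -11313
d = (21, -25);  v_rel = (-6, 1),  |v_rel|² = 37
v_rel×d = (-6)·(-25) − (1)·(21) = 129
since m = R²·37 − 129²:  R² = (16641 + -11313) / 37 = 144
R = √144 = 12  ⇒  r_B = 12 − 8 = 4

rB=4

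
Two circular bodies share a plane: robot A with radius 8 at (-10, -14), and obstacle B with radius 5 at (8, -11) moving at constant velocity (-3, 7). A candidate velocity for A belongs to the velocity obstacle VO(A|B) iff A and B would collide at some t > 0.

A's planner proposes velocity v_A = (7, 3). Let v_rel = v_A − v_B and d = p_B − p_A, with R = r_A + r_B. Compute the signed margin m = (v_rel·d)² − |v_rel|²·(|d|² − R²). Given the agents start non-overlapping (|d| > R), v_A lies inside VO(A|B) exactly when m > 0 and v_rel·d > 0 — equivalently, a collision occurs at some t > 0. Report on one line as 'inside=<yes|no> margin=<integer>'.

d = (18, 3),  |d|² = 333;  R = 8+5 = 13,  c = 333−13² = 164
v_rel = (10, -4),  |v_rel|² = 116;  v_rel·d = (10)·(18) + (-4)·(3) = 168
116·t² − 336·t + 164 = 0  ⇒  m = 168² − 116·164 = 9200
m = 9200 > 0,  v_rel·d = 168 > 0  ⇒  inside

inside=yes margin=9200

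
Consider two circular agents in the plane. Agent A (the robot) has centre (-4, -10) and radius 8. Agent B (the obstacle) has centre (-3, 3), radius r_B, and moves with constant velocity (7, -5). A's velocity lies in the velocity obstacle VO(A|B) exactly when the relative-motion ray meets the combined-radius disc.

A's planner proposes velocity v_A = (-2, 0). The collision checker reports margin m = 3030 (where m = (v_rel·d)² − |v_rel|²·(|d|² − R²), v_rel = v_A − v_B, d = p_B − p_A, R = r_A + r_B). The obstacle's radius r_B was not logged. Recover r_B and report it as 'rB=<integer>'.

m = 3030
d = (1, 13);  v_rel = (-9, 5),  |v_rel|² = 106
v_rel×d = (-9)·(13) − (5)·(1) = -122
since m = R²·106 − (-122)²:  R² = (14884 + 3030) / 106 = 169
R = √169 = 13  ⇒  r_B = 13 − 8 = 5

rB=5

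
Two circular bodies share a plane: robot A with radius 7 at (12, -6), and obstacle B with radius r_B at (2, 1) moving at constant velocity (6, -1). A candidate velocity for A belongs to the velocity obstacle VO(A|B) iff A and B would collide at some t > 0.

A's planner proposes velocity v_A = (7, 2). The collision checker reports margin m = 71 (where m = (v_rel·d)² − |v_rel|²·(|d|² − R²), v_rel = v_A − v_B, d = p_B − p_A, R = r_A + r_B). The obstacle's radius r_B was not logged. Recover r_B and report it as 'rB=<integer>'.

m = 71
d = (-10, 7);  v_rel = (1, 3),  |v_rel|² = 10
v_rel×d = (1)·(7) − (3)·(-10) = 37
since m = R²·10 − 37²:  R² = (1369 + 71) / 10 = 144
R = √144 = 12  ⇒  r_B = 12 − 7 = 5

rB=5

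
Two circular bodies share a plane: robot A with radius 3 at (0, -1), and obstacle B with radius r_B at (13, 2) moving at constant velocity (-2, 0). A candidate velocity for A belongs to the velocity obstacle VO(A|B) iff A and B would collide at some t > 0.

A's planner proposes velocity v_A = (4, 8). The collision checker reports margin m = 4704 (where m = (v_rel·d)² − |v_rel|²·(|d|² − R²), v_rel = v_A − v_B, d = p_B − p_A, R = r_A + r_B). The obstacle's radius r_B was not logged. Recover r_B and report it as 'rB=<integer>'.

m = 4704
d = (13, 3);  v_rel = (6, 8),  |v_rel|² = 100
v_rel×d = (6)·(3) − (8)·(13) = -86
since m = R²·100 − (-86)²:  R² = (7396 + 4704) / 100 = 121
R = √121 = 11  ⇒  r_B = 11 − 3 = 8

rB=8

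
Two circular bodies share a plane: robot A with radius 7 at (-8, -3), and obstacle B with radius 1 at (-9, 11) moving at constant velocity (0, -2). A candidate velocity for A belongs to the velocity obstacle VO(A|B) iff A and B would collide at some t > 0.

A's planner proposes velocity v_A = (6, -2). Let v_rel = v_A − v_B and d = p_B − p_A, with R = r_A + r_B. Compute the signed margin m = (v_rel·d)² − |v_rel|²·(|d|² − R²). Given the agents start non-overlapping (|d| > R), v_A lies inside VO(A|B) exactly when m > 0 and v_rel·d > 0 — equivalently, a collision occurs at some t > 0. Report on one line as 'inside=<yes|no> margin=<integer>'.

d = (-1, 14),  |d|² = 197;  R = 7+1 = 8,  c = 197−8² = 133
v_rel = (6, 0),  |v_rel|² = 36;  v_rel·d = (6)·(-1) + (0)·(14) = -6
36·t² + 12·t + 133 = 0  ⇒  m = (-6)² − 36·133 = -4752
m = -4752 < 0,  v_rel·d = -6 < 0  ⇒  outside

inside=no margin=-4752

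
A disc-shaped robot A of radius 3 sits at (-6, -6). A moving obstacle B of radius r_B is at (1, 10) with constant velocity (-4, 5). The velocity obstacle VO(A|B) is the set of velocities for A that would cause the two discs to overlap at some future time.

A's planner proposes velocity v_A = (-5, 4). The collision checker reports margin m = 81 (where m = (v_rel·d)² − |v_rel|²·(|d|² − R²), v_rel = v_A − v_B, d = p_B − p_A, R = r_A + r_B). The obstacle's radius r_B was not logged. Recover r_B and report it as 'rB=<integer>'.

m = 81
d = (7, 16);  v_rel = (-1, -1),  |v_rel|² = 2
v_rel×d = (-1)·(16) − (-1)·(7) = -9
since m = R²·2 − (-9)²:  R² = (81 + 81) / 2 = 81
R = √81 = 9  ⇒  r_B = 9 − 3 = 6

rB=6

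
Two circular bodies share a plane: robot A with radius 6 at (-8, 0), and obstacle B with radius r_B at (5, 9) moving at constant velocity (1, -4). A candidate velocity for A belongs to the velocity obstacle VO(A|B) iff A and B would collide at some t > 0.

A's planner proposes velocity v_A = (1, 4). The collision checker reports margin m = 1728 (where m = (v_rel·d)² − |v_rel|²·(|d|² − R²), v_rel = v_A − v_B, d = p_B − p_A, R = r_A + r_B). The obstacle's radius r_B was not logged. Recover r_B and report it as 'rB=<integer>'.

m = 1728
d = (13, 9);  v_rel = (0, 8),  |v_rel|² = 64
v_rel×d = (0)·(9) − (8)·(13) = -104
since m = R²·64 − (-104)²:  R² = (10816 + 1728) / 64 = 196
R = √196 = 14  ⇒  r_B = 14 − 6 = 8

rB=8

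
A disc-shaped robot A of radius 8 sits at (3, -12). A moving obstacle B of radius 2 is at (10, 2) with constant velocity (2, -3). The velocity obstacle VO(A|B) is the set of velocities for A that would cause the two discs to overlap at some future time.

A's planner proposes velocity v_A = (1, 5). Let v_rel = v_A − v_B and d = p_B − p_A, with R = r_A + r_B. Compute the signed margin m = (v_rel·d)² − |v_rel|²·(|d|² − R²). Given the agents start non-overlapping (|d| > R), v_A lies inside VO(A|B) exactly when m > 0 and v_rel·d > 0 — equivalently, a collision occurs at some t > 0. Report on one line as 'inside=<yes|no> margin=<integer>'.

d = (7, 14),  |d|² = 245;  R = 8+2 = 10,  c = 245−10² = 145
v_rel = (-1, 8),  |v_rel|² = 65;  v_rel·d = (-1)·(7) + (8)·(14) = 105
65·t² − 210·t + 145 = 0  ⇒  m = 105² − 65·145 = 1600
m = 1600 > 0,  v_rel·d = 105 > 0  ⇒  inside

inside=yes margin=1600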